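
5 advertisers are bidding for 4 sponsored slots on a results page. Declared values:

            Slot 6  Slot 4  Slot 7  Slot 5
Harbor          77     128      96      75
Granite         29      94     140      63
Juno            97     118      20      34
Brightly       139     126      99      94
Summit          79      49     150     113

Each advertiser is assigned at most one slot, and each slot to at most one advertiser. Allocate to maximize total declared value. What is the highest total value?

Maximum total: $520

Optimal: Brightly→Slot 6 ($139), Harbor→Slot 4 ($128), Granite→Slot 7 ($140), Summit→Slot 5 ($113) — total 139+128+140+113 = $520.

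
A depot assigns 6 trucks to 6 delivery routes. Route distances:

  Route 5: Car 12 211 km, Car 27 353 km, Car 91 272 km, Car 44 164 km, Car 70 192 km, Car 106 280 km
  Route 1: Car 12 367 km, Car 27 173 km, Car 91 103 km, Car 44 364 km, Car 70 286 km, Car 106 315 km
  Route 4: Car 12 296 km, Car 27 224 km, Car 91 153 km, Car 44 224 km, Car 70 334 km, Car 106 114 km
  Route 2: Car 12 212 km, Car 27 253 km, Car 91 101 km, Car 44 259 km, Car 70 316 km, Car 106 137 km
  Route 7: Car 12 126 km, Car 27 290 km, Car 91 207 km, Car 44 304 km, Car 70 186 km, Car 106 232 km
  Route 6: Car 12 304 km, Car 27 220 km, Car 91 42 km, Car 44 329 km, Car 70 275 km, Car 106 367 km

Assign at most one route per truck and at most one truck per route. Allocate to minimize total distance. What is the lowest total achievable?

Min total: 891 km

Optimal: Car 12→Route 2 (212 km), Car 27→Route 1 (173 km), Car 91→Route 6 (42 km), Car 44→Route 5 (164 km), Car 70→Route 7 (186 km), Car 106→Route 4 (114 km) — total 212+173+42+164+186+114 = 891 km.
Column-greedy (each route in turn goes to its cheapest remaining truck) gives 999 km, worse by 108.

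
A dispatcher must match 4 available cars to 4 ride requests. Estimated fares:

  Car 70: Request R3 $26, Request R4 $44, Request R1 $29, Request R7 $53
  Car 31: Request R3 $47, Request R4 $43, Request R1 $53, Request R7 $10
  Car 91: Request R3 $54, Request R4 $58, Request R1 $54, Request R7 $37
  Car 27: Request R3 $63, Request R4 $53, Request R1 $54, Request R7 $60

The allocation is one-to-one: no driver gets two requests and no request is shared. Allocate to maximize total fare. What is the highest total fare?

Maximum total: $227

Optimal: Car 70→Request R7 ($53), Car 31→Request R1 ($53), Car 91→Request R4 ($58), Car 27→Request R3 ($63) — total 53+53+58+63 = $227.
Swapping Car 70↔Car 31 (Car 70→Request R1 $29, Car 31→Request R7 $10) loses 67.
Every other assignment is strictly worse.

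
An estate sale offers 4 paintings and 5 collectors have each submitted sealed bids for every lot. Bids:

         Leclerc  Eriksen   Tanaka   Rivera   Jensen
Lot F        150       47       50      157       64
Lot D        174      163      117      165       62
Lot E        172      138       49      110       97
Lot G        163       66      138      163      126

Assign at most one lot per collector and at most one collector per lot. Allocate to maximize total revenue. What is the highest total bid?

Maximum total: $630

Treat this as an assignment problem: match each collector to one lot.
Optimal: Rivera→Lot F ($157), Eriksen→Lot D ($163), Leclerc→Lot E ($172), Tanaka→Lot G ($138) — total 157+163+172+138 = $630.
Column-greedy (each lot in turn goes to its best remaining collector) gives $607, worse by 23.
No other one-to-one assignment exceeds $630.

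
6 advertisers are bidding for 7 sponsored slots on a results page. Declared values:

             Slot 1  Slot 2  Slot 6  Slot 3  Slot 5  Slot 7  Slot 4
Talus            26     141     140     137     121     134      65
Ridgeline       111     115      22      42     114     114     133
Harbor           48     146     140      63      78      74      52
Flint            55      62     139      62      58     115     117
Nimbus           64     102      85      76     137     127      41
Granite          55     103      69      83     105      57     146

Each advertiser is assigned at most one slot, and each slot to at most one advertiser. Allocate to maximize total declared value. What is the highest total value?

Optimal: Talus→Slot 3 ($137), Ridgeline→Slot 7 ($114), Harbor→Slot 2 ($146), Flint→Slot 6 ($139), Nimbus→Slot 5 ($137), Granite→Slot 4 ($146) — total 137+114+146+139+137+146 = $819.
Column-greedy (each slot in turn goes to its best remaining advertiser) gives $732, worse by 87.
Next-best assignment: Talus→Slot 3, Ridgeline→Slot 1, Harbor→Slot 2, Flint→Slot 6, Nimbus→Slot 5, Granite→Slot 4 = $816.

Max total: $819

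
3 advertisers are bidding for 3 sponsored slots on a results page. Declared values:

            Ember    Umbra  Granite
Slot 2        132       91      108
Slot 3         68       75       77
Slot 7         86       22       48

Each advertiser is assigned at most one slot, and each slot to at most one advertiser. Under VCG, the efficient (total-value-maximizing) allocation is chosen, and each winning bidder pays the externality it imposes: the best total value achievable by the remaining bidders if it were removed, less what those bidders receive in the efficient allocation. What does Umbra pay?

Umbra pays $15.

Efficient allocation: Ember→Slot 7 ($86), Umbra→Slot 3 ($75), Granite→Slot 2 ($108); total welfare W = $269.
Umbra receives Slot 3 at value $75, so the others get W − 75 = $194.
Without Umbra: best allocation of the remaining 2 bidders over all 3 slots is Ember→Slot 2 ($132), Granite→Slot 3 ($77), total $209.
VCG payment = (others' best without Umbra) − (others' welfare with Umbra) = 209 − 194 = $15.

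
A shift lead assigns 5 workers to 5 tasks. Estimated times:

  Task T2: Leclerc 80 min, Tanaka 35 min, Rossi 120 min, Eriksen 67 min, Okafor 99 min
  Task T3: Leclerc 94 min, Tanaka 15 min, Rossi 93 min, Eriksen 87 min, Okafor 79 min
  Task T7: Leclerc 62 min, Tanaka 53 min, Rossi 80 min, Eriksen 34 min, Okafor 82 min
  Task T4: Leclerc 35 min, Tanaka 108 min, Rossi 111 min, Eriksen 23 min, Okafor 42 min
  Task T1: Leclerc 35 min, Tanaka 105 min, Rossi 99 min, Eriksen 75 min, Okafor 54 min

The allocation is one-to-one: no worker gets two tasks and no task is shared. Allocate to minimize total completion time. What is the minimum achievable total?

Min total: 239 min

This is a one-to-one assignment (minimum-cost bipartite matching).
Optimal: Leclerc→Task T1 (35 min), Tanaka→Task T2 (35 min), Rossi→Task T3 (93 min), Eriksen→Task T7 (34 min), Okafor→Task T4 (42 min) — total 35+35+93+34+42 = 239 min.
Row-greedy (each worker in turn takes its cheapest remaining task) gives 251 min, worse by 12.
Swapping Eriksen↔Leclerc (Eriksen→Task T1 75 min, Leclerc→Task T7 62 min) adds 68.
Checked against all permutations: 239 min is optimal.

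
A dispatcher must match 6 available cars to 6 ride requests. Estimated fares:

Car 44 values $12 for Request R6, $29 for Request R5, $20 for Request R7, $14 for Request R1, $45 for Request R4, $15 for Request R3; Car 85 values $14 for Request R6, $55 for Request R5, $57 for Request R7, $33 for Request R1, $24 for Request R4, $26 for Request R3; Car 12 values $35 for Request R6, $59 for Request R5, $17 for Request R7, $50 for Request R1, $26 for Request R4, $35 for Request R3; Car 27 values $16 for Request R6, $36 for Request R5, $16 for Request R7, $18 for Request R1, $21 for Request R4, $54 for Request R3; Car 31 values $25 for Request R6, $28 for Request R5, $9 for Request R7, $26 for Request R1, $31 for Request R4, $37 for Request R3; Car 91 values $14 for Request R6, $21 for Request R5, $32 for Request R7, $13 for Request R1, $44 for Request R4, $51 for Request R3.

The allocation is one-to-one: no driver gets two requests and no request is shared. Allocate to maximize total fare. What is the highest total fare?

Maximum total: $264

Optimal: Car 44→Request R4 ($45), Car 85→Request R7 ($57), Car 12→Request R1 ($50), Car 27→Request R5 ($36), Car 31→Request R6 ($25), Car 91→Request R3 ($51) — total 45+57+50+36+25+51 = $264.
Row-greedy (each driver in turn takes its best remaining request) gives $255, worse by 9.
No other one-to-one assignment exceeds $264.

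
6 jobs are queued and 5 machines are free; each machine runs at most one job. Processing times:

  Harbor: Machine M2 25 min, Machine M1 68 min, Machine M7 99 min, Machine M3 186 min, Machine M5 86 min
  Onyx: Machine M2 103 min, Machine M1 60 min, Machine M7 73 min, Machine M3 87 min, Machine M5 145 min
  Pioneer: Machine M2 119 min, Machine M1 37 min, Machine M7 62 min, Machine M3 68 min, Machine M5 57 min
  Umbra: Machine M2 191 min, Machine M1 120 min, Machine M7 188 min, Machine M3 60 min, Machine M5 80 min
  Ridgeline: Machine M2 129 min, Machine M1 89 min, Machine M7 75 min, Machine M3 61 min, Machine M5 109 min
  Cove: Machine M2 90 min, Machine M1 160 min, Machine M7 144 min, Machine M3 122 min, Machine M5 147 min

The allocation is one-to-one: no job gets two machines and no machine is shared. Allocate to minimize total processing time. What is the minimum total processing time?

Minimum total: 276 min

Optimal: Harbor→Machine M2 (25 min), Pioneer→Machine M1 (37 min), Onyx→Machine M7 (73 min), Ridgeline→Machine M3 (61 min), Umbra→Machine M5 (80 min) — total 25+37+73+61+80 = 276 min.
Column-greedy (each machine in turn goes to its cheapest remaining job) gives 304 min, worse by 28.
Next-best assignment: Harbor→Machine M2, Onyx→Machine M1, Ridgeline→Machine M7, Umbra→Machine M3, Pioneer→Machine M5 = 277 min.
Every other assignment is strictly worse.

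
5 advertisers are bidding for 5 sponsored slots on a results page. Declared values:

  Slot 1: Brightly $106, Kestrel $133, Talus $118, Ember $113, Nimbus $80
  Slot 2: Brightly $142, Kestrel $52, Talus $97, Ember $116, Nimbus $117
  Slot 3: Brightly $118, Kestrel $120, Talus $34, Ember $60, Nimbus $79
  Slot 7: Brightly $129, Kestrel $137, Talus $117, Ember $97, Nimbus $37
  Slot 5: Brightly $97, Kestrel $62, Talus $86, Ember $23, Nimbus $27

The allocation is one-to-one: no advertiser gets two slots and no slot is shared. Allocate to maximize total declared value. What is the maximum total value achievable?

Max total: $571

Optimal: Brightly→Slot 3 ($118), Kestrel→Slot 7 ($137), Talus→Slot 5 ($86), Ember→Slot 1 ($113), Nimbus→Slot 2 ($117) — total 118+137+86+113+117 = $571.
Max-entry greedy (repeatedly take the single best remaining cell) gives $499, worse by 72.
No other one-to-one assignment exceeds $571.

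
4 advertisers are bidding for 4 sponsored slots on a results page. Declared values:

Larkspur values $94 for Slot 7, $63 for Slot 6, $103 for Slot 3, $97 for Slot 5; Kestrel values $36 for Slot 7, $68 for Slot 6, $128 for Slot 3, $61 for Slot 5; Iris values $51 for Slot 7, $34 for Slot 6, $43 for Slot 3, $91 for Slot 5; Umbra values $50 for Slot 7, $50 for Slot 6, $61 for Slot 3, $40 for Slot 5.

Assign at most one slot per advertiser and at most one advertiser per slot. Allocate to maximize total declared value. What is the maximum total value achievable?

Optimal: Larkspur→Slot 7 ($94), Kestrel→Slot 3 ($128), Iris→Slot 5 ($91), Umbra→Slot 6 ($50) — total 94+128+91+50 = $363.
Column-greedy (each slot in turn goes to its best remaining advertiser) gives $314, worse by 49.
Next-best assignment: Larkspur→Slot 6, Kestrel→Slot 3, Iris→Slot 5, Umbra→Slot 7 = $332.

Maximum total: $363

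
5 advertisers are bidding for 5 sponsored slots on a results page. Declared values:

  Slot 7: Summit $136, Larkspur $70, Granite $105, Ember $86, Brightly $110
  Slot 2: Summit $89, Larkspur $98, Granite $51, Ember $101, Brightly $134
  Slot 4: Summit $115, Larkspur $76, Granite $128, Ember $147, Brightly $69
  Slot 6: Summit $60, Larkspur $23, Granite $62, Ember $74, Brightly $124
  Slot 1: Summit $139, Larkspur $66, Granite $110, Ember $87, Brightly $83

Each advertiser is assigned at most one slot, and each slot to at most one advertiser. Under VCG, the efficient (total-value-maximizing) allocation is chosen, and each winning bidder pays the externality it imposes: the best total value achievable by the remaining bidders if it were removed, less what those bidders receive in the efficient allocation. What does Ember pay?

Ember pays $21.

Efficient allocation: Summit→Slot 7 ($136), Larkspur→Slot 2 ($98), Granite→Slot 1 ($110), Ember→Slot 4 ($147), Brightly→Slot 6 ($124); total welfare W = $615.
Ember receives Slot 4 at value $147, so the others get W − 147 = $468.
Without Ember: best allocation of the remaining 4 bidders over all 5 slots is Summit→Slot 1 ($139), Larkspur→Slot 2 ($98), Granite→Slot 4 ($128), Brightly→Slot 6 ($124), total $489.
VCG payment = (others' best without Ember) − (others' welfare with Ember) = 489 − 468 = $21.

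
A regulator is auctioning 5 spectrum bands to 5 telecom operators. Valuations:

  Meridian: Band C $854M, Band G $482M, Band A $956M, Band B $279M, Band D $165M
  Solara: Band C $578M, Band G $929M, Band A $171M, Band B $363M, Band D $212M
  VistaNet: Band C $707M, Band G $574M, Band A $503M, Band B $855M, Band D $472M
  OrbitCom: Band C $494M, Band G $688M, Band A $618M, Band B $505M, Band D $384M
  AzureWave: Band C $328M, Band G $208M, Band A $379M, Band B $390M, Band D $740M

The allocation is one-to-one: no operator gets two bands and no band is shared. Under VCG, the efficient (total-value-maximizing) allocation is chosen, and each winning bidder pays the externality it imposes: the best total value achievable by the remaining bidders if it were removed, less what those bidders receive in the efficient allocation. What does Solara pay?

Solara pays $172M.

Efficient allocation: Meridian→Band C ($854M), Solara→Band G ($929M), VistaNet→Band B ($855M), OrbitCom→Band A ($618M), AzureWave→Band D ($740M); total welfare W = $3996M.
Solara receives Band G at value $929M, so the others get W − 929 = $3067M.
Without Solara: best allocation of the remaining 4 bidders over all 5 bands is Meridian→Band A ($956M), VistaNet→Band B ($855M), OrbitCom→Band G ($688M), AzureWave→Band D ($740M), total $3239M.
VCG payment = (others' best without Solara) − (others' welfare with Solara) = 3239 − 3067 = $172M.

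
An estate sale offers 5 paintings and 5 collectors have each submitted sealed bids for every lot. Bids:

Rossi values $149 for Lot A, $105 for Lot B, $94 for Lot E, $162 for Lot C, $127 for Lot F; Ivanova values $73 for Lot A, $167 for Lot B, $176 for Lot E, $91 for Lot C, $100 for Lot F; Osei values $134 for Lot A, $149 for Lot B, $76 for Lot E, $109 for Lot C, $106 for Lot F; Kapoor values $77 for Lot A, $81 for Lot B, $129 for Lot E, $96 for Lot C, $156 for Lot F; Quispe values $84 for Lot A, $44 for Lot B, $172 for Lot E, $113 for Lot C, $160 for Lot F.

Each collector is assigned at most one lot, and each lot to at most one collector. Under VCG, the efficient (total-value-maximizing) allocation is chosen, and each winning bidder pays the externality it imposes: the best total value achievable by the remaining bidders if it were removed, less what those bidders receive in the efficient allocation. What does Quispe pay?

Quispe pays $24.

Efficient allocation: Rossi→Lot C ($162), Ivanova→Lot B ($167), Osei→Lot A ($134), Kapoor→Lot F ($156), Quispe→Lot E ($172); total welfare W = $791.
Quispe receives Lot E at value $172, so the others get W − 172 = $619.
Without Quispe: best allocation of the remaining 4 bidders over all 5 lots is Rossi→Lot C ($162), Ivanova→Lot E ($176), Osei→Lot B ($149), Kapoor→Lot F ($156), total $643.
VCG payment = (others' best without Quispe) − (others' welfare with Quispe) = 643 − 619 = $24.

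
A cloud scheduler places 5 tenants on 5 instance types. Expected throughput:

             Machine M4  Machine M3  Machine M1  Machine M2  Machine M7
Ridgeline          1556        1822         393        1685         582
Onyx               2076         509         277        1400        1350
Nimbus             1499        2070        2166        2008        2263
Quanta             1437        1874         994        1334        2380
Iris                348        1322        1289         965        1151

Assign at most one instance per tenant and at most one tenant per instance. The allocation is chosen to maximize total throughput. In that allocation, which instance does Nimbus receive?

Optimal: Ridgeline→Machine M2 (1685 ops/s), Onyx→Machine M4 (2076 ops/s), Nimbus→Machine M1 (2166 ops/s), Quanta→Machine M7 (2380 ops/s), Iris→Machine M3 (1322 ops/s) — total 1685+2076+2166+2380+1322 = 9629 ops/s.
Column-greedy (each instance in turn goes to its best remaining tenant) gives 9500 ops/s, worse by 129.
Swapping Ridgeline↔Onyx (Ridgeline→Machine M4 1556 ops/s, Onyx→Machine M2 1400 ops/s) loses 805.
Every other assignment is strictly worse.
Nimbus's own top instance is Machine M7 (2263 ops/s), but forcing Nimbus→Machine M7 and reassigning the rest optimally gives only 9187 ops/s — worse by 442.

Nimbus receives Machine M1.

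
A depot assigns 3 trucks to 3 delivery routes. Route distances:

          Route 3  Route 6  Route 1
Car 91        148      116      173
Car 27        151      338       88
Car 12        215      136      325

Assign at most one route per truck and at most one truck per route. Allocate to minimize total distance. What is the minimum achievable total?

Optimal: Car 91→Route 3 (148 km), Car 27→Route 1 (88 km), Car 12→Route 6 (136 km) — total 148+88+136 = 372 km.
Row-greedy (each truck in turn takes its cheapest remaining route) gives 419 km, worse by 47.

Min total: 372 km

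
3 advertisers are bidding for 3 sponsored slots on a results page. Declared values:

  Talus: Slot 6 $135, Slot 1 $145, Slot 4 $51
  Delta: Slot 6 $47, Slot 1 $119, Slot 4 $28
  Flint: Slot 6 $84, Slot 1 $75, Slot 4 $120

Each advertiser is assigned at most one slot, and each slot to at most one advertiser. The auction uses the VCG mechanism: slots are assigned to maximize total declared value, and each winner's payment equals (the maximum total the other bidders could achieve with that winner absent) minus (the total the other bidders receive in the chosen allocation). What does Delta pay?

Delta pays $10.

Efficient allocation: Talus→Slot 6 ($135), Delta→Slot 1 ($119), Flint→Slot 4 ($120); total welfare W = $374.
Delta receives Slot 1 at value $119, so the others get W − 119 = $255.
Without Delta: best allocation of the remaining 2 bidders over all 3 slots is Talus→Slot 1 ($145), Flint→Slot 4 ($120), total $265.
VCG payment = (others' best without Delta) − (others' welfare with Delta) = 265 − 255 = $10.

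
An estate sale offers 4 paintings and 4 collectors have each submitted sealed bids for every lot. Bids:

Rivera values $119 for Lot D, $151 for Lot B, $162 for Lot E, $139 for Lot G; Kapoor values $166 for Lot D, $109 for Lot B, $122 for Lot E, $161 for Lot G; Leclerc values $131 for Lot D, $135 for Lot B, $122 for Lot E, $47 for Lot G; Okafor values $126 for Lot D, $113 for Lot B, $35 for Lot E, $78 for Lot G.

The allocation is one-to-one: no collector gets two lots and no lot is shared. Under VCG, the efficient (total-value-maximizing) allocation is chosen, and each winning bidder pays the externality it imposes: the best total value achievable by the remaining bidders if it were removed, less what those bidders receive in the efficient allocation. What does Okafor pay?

Efficient allocation: Rivera→Lot E ($162), Kapoor→Lot G ($161), Leclerc→Lot B ($135), Okafor→Lot D ($126); total welfare W = $584.
Okafor receives Lot D at value $126, so the others get W − 126 = $458.
Without Okafor: best allocation of the remaining 3 bidders over all 4 lots is Rivera→Lot E ($162), Kapoor→Lot D ($166), Leclerc→Lot B ($135), total $463.
VCG payment = (others' best without Okafor) − (others' welfare with Okafor) = 463 − 458 = $5.

Okafor pays $5.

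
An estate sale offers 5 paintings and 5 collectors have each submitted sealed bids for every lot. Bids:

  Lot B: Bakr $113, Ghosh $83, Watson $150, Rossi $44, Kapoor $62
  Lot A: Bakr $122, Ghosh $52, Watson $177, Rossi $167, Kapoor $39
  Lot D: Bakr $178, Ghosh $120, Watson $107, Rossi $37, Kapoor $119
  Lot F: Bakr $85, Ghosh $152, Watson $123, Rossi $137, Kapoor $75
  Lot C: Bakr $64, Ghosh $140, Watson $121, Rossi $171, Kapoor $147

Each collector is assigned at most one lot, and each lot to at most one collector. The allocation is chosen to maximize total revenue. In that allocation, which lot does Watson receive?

Watson receives Lot B.

Optimal: Bakr→Lot D ($178), Ghosh→Lot F ($152), Watson→Lot B ($150), Rossi→Lot A ($167), Kapoor→Lot C ($147) — total 178+152+150+167+147 = $794.
Row-greedy (each collector in turn takes its best remaining lot) gives $740, worse by 54.
Next-best assignment: Bakr→Lot D, Ghosh→Lot F, Watson→Lot A, Rossi→Lot C, Kapoor→Lot B = $740.
Swapping Bakr↔Rossi (Bakr→Lot A $122, Rossi→Lot D $37) loses 186.
Watson's own top lot is Lot A ($177), but forcing Watson→Lot A and reassigning the rest optimally gives only $740 — worse by 54.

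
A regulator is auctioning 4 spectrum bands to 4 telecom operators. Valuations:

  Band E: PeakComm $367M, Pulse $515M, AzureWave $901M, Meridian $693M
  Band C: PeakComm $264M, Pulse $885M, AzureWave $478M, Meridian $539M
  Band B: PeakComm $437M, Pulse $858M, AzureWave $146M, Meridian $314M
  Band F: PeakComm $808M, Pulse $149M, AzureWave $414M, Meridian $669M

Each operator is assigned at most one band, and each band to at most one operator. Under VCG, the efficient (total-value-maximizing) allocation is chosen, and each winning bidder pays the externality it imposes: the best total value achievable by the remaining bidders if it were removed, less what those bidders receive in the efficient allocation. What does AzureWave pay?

Efficient allocation: PeakComm→Band F ($808M), Pulse→Band B ($858M), AzureWave→Band E ($901M), Meridian→Band C ($539M); total welfare W = $3106M.
AzureWave receives Band E at value $901M, so the others get W − 901 = $2205M.
Without AzureWave: best allocation of the remaining 3 bidders over all 4 bands is PeakComm→Band F ($808M), Pulse→Band C ($885M), Meridian→Band E ($693M), total $2386M.
VCG payment = (others' best without AzureWave) − (others' welfare with AzureWave) = 2386 − 2205 = $181M.

AzureWave pays $181M.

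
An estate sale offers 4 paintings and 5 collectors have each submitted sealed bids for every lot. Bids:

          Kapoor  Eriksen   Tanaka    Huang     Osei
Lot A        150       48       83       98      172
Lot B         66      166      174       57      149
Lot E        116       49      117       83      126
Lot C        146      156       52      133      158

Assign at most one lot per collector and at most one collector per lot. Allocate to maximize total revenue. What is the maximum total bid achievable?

Treat this as an assignment problem: match each collector to one lot.
Optimal: Osei→Lot A ($172), Tanaka→Lot B ($174), Kapoor→Lot E ($116), Eriksen→Lot C ($156) — total 172+174+116+156 = $618.
Next-best assignment: Kapoor→Lot A, Tanaka→Lot B, Osei→Lot E, Eriksen→Lot C = $606.

Max total: $618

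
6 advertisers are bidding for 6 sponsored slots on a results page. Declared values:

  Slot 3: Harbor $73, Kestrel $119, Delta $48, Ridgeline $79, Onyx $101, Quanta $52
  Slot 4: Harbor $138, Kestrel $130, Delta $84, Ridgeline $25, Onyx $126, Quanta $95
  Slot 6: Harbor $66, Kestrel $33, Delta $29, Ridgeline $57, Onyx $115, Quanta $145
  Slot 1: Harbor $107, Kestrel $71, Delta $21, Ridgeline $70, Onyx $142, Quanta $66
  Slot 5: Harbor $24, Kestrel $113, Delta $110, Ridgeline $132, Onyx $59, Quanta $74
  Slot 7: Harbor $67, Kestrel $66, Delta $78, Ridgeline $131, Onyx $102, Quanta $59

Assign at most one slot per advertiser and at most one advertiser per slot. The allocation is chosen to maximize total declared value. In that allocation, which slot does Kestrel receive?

Kestrel receives Slot 3.

This is a one-to-one assignment (maximum-weight bipartite matching).
Optimal: Harbor→Slot 4 ($138), Kestrel→Slot 3 ($119), Delta→Slot 5 ($110), Ridgeline→Slot 7 ($131), Onyx→Slot 1 ($142), Quanta→Slot 6 ($145) — total 138+119+110+131+142+145 = $785.
Column-greedy (each slot in turn goes to its best remaining advertiser) gives $754, worse by 31.
Kestrel's own top slot is Slot 4 ($130), but forcing Kestrel→Slot 4 and reassigning the rest optimally gives only $731 — worse by 54.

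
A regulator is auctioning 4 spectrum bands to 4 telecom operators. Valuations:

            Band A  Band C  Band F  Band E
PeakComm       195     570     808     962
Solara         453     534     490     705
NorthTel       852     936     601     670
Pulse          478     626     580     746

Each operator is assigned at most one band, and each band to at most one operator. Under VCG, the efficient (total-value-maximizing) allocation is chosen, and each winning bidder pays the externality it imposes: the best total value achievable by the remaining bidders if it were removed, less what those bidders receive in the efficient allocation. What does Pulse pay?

Pulse pays $84M.

Efficient allocation: PeakComm→Band F ($808M), Solara→Band E ($705M), NorthTel→Band A ($852M), Pulse→Band C ($626M); total welfare W = $2991M.
Pulse receives Band C at value $626M, so the others get W − 626 = $2365M.
Without Pulse: best allocation of the remaining 3 bidders over all 4 bands is PeakComm→Band F ($808M), Solara→Band E ($705M), NorthTel→Band C ($936M), total $2449M.
VCG payment = (others' best without Pulse) − (others' welfare with Pulse) = 2449 − 2365 = $84M.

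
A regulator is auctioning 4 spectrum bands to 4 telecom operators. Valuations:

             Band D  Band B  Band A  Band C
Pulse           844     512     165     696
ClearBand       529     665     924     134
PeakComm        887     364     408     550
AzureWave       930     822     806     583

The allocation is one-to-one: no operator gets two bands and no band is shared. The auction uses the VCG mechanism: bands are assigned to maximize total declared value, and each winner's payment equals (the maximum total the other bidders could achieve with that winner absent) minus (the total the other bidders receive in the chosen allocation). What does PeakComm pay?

PeakComm pays $148M.

Efficient allocation: Pulse→Band C ($696M), ClearBand→Band A ($924M), PeakComm→Band D ($887M), AzureWave→Band B ($822M); total welfare W = $3329M.
PeakComm receives Band D at value $887M, so the others get W − 887 = $2442M.
Without PeakComm: best allocation of the remaining 3 bidders over all 4 bands is Pulse→Band D ($844M), ClearBand→Band A ($924M), AzureWave→Band B ($822M), total $2590M.
VCG payment = (others' best without PeakComm) − (others' welfare with PeakComm) = 2590 − 2442 = $148M.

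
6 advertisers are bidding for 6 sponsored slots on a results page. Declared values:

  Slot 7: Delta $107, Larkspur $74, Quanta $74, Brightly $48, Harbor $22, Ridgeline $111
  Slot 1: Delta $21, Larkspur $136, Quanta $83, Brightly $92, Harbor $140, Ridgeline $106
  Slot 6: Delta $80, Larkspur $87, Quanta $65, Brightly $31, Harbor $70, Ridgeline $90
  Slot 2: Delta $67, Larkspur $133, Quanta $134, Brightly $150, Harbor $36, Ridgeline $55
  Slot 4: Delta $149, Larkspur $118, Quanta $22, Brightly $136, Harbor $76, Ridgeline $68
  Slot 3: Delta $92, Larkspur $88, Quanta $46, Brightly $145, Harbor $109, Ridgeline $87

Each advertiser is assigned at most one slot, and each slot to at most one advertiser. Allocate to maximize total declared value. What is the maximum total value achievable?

Maximum total: $766

Optimal: Delta→Slot 4 ($149), Larkspur→Slot 6 ($87), Quanta→Slot 2 ($134), Brightly→Slot 3 ($145), Harbor→Slot 1 ($140), Ridgeline→Slot 7 ($111) — total 149+87+134+145+140+111 = $766.
Row-greedy (each advertiser in turn takes its best remaining slot) gives $745, worse by 21.
Next-best assignment: Delta→Slot 4, Larkspur→Slot 1, Quanta→Slot 2, Brightly→Slot 3, Harbor→Slot 6, Ridgeline→Slot 7 = $745.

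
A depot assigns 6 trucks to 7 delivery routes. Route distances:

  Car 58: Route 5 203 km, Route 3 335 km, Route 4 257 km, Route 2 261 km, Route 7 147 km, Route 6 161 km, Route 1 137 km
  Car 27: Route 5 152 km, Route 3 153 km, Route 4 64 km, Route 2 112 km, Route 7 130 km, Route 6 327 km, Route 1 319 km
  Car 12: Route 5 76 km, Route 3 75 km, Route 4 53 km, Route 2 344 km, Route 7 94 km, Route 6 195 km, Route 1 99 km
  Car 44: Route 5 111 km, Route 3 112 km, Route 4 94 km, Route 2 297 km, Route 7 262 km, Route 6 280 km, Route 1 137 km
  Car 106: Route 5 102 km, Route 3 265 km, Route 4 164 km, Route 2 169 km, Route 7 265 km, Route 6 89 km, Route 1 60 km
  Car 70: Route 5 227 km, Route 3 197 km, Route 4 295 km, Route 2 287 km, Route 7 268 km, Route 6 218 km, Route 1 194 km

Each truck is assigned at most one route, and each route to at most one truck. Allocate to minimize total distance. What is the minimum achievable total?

Optimal: Car 58→Route 7 (147 km), Car 27→Route 4 (64 km), Car 12→Route 3 (75 km), Car 44→Route 5 (111 km), Car 106→Route 1 (60 km), Car 70→Route 6 (218 km) — total 147+64+75+111+60+218 = 675 km.
Column-greedy (each route in turn goes to its cheapest remaining truck) gives 786 km, worse by 111.

Minimum total: 675 km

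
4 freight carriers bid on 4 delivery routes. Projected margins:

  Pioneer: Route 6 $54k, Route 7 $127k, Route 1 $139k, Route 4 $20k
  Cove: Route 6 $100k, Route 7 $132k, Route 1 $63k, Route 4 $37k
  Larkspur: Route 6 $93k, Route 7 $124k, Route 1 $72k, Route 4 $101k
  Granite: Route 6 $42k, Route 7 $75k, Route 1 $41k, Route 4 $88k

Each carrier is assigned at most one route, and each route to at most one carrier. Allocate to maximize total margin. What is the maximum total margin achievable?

This is a one-to-one assignment (maximum-weight bipartite matching).
Optimal: Pioneer→Route 1 ($139k), Cove→Route 7 ($132k), Larkspur→Route 6 ($93k), Granite→Route 4 ($88k) — total 139+132+93+88 = $452k.
Column-greedy (each route in turn goes to its best remaining carrier) gives $387k, worse by 65.
Swapping Larkspur↔Pioneer (Larkspur→Route 1 $72k, Pioneer→Route 6 $54k) loses 106.
Checked against all permutations: $452k is optimal.

Maximum total: $452k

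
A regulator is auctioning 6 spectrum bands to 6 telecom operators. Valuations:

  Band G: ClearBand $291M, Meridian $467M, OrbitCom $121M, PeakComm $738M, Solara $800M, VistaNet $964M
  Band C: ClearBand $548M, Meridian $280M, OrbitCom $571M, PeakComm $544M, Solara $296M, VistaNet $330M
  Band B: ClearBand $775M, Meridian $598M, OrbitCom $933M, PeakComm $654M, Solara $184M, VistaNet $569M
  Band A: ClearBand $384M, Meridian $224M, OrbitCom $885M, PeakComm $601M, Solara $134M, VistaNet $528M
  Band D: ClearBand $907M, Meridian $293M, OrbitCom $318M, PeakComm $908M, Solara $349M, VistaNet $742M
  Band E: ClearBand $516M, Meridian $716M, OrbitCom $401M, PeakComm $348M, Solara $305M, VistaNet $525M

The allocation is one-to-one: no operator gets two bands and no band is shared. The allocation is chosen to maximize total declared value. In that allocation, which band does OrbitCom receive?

OrbitCom receives Band A.

Optimal: ClearBand→Band B ($775M), Meridian→Band E ($716M), OrbitCom→Band A ($885M), PeakComm→Band D ($908M), Solara→Band C ($296M), VistaNet→Band G ($964M) — total 775+716+885+908+296+964 = $4544M.
Max-entry greedy (repeatedly take the single best remaining cell) gives $4203M, worse by 341.
Next-best assignment: ClearBand→Band B, Meridian→Band E, OrbitCom→Band A, PeakComm→Band C, Solara→Band G, VistaNet→Band D = $4462M.
Swapping ClearBand↔Solara (ClearBand→Band C $548M, Solara→Band B $184M) loses 339.
OrbitCom's own top band is Band B ($933M), but forcing OrbitCom→Band B and reassigning the rest optimally gives only $4433M — worse by 111.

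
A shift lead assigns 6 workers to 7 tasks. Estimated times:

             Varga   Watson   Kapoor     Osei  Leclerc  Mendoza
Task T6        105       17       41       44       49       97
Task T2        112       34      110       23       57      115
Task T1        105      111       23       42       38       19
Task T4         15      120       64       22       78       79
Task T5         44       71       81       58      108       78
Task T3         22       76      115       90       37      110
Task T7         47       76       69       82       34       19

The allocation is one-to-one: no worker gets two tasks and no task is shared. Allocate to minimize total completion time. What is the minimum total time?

This is a one-to-one assignment (minimum-cost bipartite matching).
Optimal: Varga→Task T4 (15 min), Watson→Task T6 (17 min), Kapoor→Task T1 (23 min), Osei→Task T2 (23 min), Leclerc→Task T3 (37 min), Mendoza→Task T7 (19 min) — total 15+17+23+23+37+19 = 134 min.
Row-greedy (each worker in turn takes its cheapest remaining task) gives 190 min, worse by 56.
Next-best assignment: Varga→Task T3, Watson→Task T6, Kapoor→Task T1, Osei→Task T4, Leclerc→Task T2, Mendoza→Task T7 = 160 min.
Swapping Mendoza↔Watson (Mendoza→Task T6 97 min, Watson→Task T7 76 min) adds 137.
Checked against all permutations: 134 min is optimal.

Minimum total: 134 min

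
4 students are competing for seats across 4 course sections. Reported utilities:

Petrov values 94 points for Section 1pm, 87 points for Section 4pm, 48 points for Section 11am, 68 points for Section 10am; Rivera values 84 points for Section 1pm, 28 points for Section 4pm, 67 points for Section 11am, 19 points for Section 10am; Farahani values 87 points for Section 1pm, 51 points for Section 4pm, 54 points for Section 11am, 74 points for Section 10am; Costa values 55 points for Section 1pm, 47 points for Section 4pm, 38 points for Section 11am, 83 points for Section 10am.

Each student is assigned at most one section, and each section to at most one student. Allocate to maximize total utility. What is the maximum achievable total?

This is a one-to-one assignment (maximum-weight bipartite matching).
Optimal: Petrov→Section 4pm (87 points), Rivera→Section 11am (67 points), Farahani→Section 1pm (87 points), Costa→Section 10am (83 points) — total 87+67+87+83 = 324 points.
Checked against all permutations: 324 points is optimal.

Max total: 324 points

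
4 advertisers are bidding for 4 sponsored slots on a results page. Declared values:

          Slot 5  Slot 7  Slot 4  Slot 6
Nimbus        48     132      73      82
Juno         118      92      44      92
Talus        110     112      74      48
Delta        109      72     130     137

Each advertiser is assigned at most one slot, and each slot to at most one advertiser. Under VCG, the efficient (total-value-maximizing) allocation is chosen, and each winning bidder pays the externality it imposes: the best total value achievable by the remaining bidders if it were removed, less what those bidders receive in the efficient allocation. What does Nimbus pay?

Nimbus pays $35.

Efficient allocation: Nimbus→Slot 7 ($132), Juno→Slot 6 ($92), Talus→Slot 5 ($110), Delta→Slot 4 ($130); total welfare W = $464.
Nimbus receives Slot 7 at value $132, so the others get W − 132 = $332.
Without Nimbus: best allocation of the remaining 3 bidders over all 4 slots is Juno→Slot 5 ($118), Talus→Slot 7 ($112), Delta→Slot 6 ($137), total $367.
VCG payment = (others' best without Nimbus) − (others' welfare with Nimbus) = 367 − 332 = $35.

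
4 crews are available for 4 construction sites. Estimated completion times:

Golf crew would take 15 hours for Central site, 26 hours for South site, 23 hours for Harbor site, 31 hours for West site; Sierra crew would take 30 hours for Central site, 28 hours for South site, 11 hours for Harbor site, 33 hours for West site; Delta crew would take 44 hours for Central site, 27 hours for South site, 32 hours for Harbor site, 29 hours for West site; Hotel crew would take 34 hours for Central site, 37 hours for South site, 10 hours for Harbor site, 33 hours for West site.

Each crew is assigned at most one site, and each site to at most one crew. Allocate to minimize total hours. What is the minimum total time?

Min total: 82 hours

Optimal: Golf crew→Central site (15 hours), Sierra crew→South site (28 hours), Delta crew→West site (29 hours), Hotel crew→Harbor site (10 hours) — total 15+28+29+10 = 82 hours.
Swapping Golf crew↔Hotel crew (Golf crew→Harbor site 23 hours, Hotel crew→Central site 34 hours) adds 32.
No other one-to-one assignment undercuts 82 hours.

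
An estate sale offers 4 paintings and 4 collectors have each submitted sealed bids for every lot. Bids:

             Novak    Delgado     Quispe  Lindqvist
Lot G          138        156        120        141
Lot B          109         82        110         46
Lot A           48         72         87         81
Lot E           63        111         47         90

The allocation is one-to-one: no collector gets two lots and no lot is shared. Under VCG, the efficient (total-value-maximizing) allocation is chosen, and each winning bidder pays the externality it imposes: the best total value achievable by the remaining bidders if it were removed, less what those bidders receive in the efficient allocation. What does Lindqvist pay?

Lindqvist pays $52.

Efficient allocation: Novak→Lot B ($109), Delgado→Lot E ($111), Quispe→Lot A ($87), Lindqvist→Lot G ($141); total welfare W = $448.
Lindqvist receives Lot G at value $141, so the others get W − 141 = $307.
Without Lindqvist: best allocation of the remaining 3 bidders over all 4 lots is Novak→Lot G ($138), Delgado→Lot E ($111), Quispe→Lot B ($110), total $359.
VCG payment = (others' best without Lindqvist) − (others' welfare with Lindqvist) = 359 − 307 = $52.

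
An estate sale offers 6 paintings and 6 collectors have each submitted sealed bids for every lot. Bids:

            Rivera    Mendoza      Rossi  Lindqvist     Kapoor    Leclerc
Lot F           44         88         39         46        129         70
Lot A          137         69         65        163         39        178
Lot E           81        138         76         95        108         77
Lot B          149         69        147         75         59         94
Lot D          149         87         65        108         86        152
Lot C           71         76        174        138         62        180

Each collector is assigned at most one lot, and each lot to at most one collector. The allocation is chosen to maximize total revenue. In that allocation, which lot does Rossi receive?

Treat this as an assignment problem: match each collector to one lot.
Optimal: Rivera→Lot D ($149), Mendoza→Lot E ($138), Rossi→Lot B ($147), Lindqvist→Lot A ($163), Kapoor→Lot F ($129), Leclerc→Lot C ($180) — total 149+138+147+163+129+180 = $906.
Row-greedy (each collector in turn takes its best remaining lot) gives $905, worse by 1.
Every other assignment is strictly worse.
Rossi's own top lot is Lot C ($174), but forcing Rossi→Lot C and reassigning the rest optimally gives only $905 — worse by 1.

Rossi receives Lot B.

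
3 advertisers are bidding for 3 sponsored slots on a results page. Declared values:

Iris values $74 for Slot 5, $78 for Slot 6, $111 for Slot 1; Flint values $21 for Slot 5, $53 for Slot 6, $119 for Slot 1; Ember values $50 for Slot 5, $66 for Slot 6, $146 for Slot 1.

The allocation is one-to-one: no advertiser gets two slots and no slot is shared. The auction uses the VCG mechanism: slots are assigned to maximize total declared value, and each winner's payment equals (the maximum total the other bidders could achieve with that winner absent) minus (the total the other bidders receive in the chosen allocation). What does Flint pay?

Flint pays $4.

Efficient allocation: Iris→Slot 5 ($74), Flint→Slot 6 ($53), Ember→Slot 1 ($146); total welfare W = $273.
Flint receives Slot 6 at value $53, so the others get W − 53 = $220.
Without Flint: best allocation of the remaining 2 bidders over all 3 slots is Iris→Slot 6 ($78), Ember→Slot 1 ($146), total $224.
VCG payment = (others' best without Flint) − (others' welfare with Flint) = 224 − 220 = $4.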